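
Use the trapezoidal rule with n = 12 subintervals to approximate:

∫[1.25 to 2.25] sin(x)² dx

f(x) = sin(x)²
a = 1.25, b = 2.25, n = 12
h = (b - a)/n = 0.083333

Trapezoidal rule: (h/2)[f(x₀) + 2f(x₁) + 2f(x₂) + ... + f(xₙ)]

x_0 = 1.2500, f(x_0) = 0.900572, coefficient = 1
x_1 = 1.3333, f(x_1) = 0.944663, coefficient = 2
x_2 = 1.4167, f(x_2) = 0.976432, coefficient = 2
x_3 = 1.5000, f(x_3) = 0.994996, coefficient = 2
x_4 = 1.5833, f(x_4) = 0.999843, coefficient = 2
x_5 = 1.6667, f(x_5) = 0.990837, coefficient = 2
x_6 = 1.7500, f(x_6) = 0.968228, coefficient = 2
x_7 = 1.8333, f(x_7) = 0.932643, coefficient = 2
x_8 = 1.9167, f(x_8) = 0.885068, coefficient = 2
x_9 = 2.0000, f(x_9) = 0.826822, coefficient = 2
x_10 = 2.0833, f(x_10) = 0.759518, coefficient = 2
x_11 = 2.1667, f(x_11) = 0.685022, coefficient = 2
x_12 = 2.2500, f(x_12) = 0.605398, coefficient = 1

I ≈ (0.083333/2) × 21.434115 = 0.893088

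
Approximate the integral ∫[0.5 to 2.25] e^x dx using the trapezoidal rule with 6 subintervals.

f(x) = e^x
a = 0.5, b = 2.25, n = 6
h = (b - a)/n = 0.291667

Trapezoidal rule: (h/2)[f(x₀) + 2f(x₁) + 2f(x₂) + ... + f(xₙ)]

x_0 = 0.5000, f(x_0) = 1.648721, coefficient = 1
x_1 = 0.7917, f(x_1) = 2.207072, coefficient = 2
x_2 = 1.0833, f(x_2) = 2.954512, coefficient = 2
x_3 = 1.3750, f(x_3) = 3.955077, coefficient = 2
x_4 = 1.6667, f(x_4) = 5.294490, coefficient = 2
x_5 = 1.9583, f(x_5) = 7.087505, coefficient = 2
x_6 = 2.2500, f(x_6) = 9.487736, coefficient = 1

I ≈ (0.291667/2) × 54.133767 = 7.894508
Exact value: 7.839015
Error: 0.055493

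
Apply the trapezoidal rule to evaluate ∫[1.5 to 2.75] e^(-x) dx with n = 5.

f(x) = e^(-x)
a = 1.5, b = 2.75, n = 5
h = (b - a)/n = 0.250000

Trapezoidal rule: (h/2)[f(x₀) + 2f(x₁) + 2f(x₂) + ... + f(xₙ)]

x_0 = 1.5000, f(x_0) = 0.223130, coefficient = 1
x_1 = 1.7500, f(x_1) = 0.173774, coefficient = 2
x_2 = 2.0000, f(x_2) = 0.135335, coefficient = 2
x_3 = 2.2500, f(x_3) = 0.105399, coefficient = 2
x_4 = 2.5000, f(x_4) = 0.082085, coefficient = 2
x_5 = 2.7500, f(x_5) = 0.063928, coefficient = 1

I ≈ (0.250000/2) × 1.280245 = 0.160031
Exact value: 0.159202
Error: 0.000828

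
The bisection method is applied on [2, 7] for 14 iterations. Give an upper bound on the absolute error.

Bisection error bound: |error| ≤ (b-a)/2^n
|error| ≤ (7 - 2)/2^14 = 5/2^14
|error| ≤ 0.0003051758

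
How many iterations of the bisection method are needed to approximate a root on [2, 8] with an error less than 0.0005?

We need (b-a)/2^n ≤ 0.0005
(8 - 2)/2^n ≤ 0.0005
6/2^n ≤ 0.0005
2^n ≥ 12000
n ≥ log₂(12000) = 13.55
n ≥ 14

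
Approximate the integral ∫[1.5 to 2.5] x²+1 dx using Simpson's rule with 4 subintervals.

f(x) = x²+1
a = 1.5, b = 2.5, n = 4
h = (b - a)/n = 0.250000

Simpson's rule: (h/3)[f(x₀) + 4f(x₁) + 2f(x₂) + ... + f(xₙ)]

x_0 = 1.5000, f(x_0) = 3.250000, coefficient = 1
x_1 = 1.7500, f(x_1) = 4.062500, coefficient = 4
x_2 = 2.0000, f(x_2) = 5.000000, coefficient = 2
x_3 = 2.2500, f(x_3) = 6.062500, coefficient = 4
x_4 = 2.5000, f(x_4) = 7.250000, coefficient = 1

I ≈ (0.250000/3) × 61.000000 = 5.083333
Exact value: 5.083333
Error: 0.000000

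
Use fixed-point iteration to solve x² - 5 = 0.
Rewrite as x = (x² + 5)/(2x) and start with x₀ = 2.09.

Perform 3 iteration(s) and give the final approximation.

Equation: x² - 5 = 0
Fixed-point form: x = (x² + 5)/(2x)
x₀ = 2.09

x_1 = g(2.090000) = 2.241172
x_2 = g(2.241172) = 2.236074
x_3 = g(2.236074) = 2.236068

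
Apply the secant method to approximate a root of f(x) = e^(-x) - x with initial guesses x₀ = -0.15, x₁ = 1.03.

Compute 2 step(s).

f(x) = e^(-x) - x
x₀ = -0.15, x₁ = 1.03

Secant formula: x_{n+1} = x_n - f(x_n)(x_n - x_{n-1})/(f(x_n) - f(x_{n-1}))

Iteration 1:
  f(-0.150000) = 1.311834
  f(1.030000) = -0.672993
  x_2 = 1.030000 - (-0.672993)×(1.030000 - (-0.150000))/(-0.672993 - 1.311834)
       = 0.629899
Iteration 2:
  f(1.030000) = -0.672993
  f(0.629899) = -0.097253
  x_3 = 0.629899 - (-0.097253)×(0.629899 - 1.030000)/(-0.097253 - (-0.672993))
       = 0.562314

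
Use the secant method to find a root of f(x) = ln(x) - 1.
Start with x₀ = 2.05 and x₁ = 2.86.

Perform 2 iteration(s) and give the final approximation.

f(x) = ln(x) - 1
x₀ = 2.05, x₁ = 2.86

Secant formula: x_{n+1} = x_n - f(x_n)(x_n - x_{n-1})/(f(x_n) - f(x_{n-1}))

Iteration 1:
  f(2.050000) = -0.282160
  f(2.860000) = 0.050822
  x_2 = 2.860000 - 0.050822×(2.860000 - 2.050000)/(0.050822 - (-0.282160))
       = 2.736373
Iteration 2:
  f(2.860000) = 0.050822
  f(2.736373) = 0.006633
  x_3 = 2.736373 - 0.006633×(2.736373 - 2.860000)/(0.006633 - 0.050822)
       = 2.717815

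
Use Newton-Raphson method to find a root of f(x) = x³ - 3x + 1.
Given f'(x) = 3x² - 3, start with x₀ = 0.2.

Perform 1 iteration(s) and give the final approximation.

f(x) = x³ - 3x + 1
f'(x) = 3x² - 3
x₀ = 0.2

Newton-Raphson formula: x_{n+1} = x_n - f(x_n)/f'(x_n)

Iteration 1:
  f(0.200000) = 0.408000
  f'(0.200000) = -2.880000
  x_1 = 0.200000 - 0.408000/(-2.880000) = 0.341667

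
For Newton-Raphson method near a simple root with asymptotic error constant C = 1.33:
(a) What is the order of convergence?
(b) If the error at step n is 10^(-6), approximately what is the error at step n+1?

(a) Newton-Raphson has quadratic (order 2) convergence near simple roots.
    This means |e_{n+1}| ≈ C|e_n|².

(b) With |e_n| = 10^(-6) and C = 1.33:
    |e_{n+1}| ≈ 1.33 × (10^(-6))² = 1.33 × 10^(-12)

(a) 2 (quadratic); (b) |e_{n+1}| ≈ 1.330e-12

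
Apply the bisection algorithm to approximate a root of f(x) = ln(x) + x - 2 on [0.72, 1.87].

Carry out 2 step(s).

f(x) = ln(x) + x - 2
Initial interval: [0.72, 1.87]

Iteration 1:
  c_1 = (0.720000 + 1.870000)/2 = 1.295000
  f(c_1) = f(1.295000) = -0.446489
  f(a) × f(c) ≥ 0, new interval: [1.295000, 1.870000]
Iteration 2:
  c_2 = (1.295000 + 1.870000)/2 = 1.582500
  f(c_2) = f(1.582500) = 0.041506
  f(a) × f(c) < 0, new interval: [1.295000, 1.582500]

After 2 iteration(s), the approximation is c_2 = 1.582500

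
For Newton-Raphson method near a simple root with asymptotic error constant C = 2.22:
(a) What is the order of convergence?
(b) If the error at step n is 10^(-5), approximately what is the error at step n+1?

(a) Newton-Raphson has quadratic (order 2) convergence near simple roots.
    This means |e_{n+1}| ≈ C|e_n|².

(b) With |e_n| = 10^(-5) and C = 2.22:
    |e_{n+1}| ≈ 2.22 × (10^(-5))² = 2.22 × 10^(-10)

(a) 2 (quadratic); (b) |e_{n+1}| ≈ 2.220e-10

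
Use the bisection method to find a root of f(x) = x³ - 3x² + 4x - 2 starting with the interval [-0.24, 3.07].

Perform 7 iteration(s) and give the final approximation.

f(x) = x³ - 3x² + 4x - 2
Initial interval: [-0.24, 3.07]

Iteration 1:
  c_1 = (-0.240000 + 3.070000)/2 = 1.415000
  f(c_1) = f(1.415000) = 0.486473
  f(a) × f(c) < 0, new interval: [-0.240000, 1.415000]
Iteration 2:
  c_2 = (-0.240000 + 1.415000)/2 = 0.587500
  f(c_2) = f(0.587500) = -0.482689
  f(a) × f(c) ≥ 0, new interval: [0.587500, 1.415000]
Iteration 3:
  c_3 = (0.587500 + 1.415000)/2 = 1.001250
  f(c_3) = f(1.001250) = 0.001250
  f(a) × f(c) < 0, new interval: [0.587500, 1.001250]
Iteration 4:
  c_4 = (0.587500 + 1.001250)/2 = 0.794375
  f(c_4) = f(0.794375) = -0.214319
  f(a) × f(c) ≥ 0, new interval: [0.794375, 1.001250]
Iteration 5:
  c_5 = (0.794375 + 1.001250)/2 = 0.897813
  f(c_5) = f(0.897813) = -0.103255
  f(a) × f(c) ≥ 0, new interval: [0.897813, 1.001250]
Iteration 6:
  c_6 = (0.897813 + 1.001250)/2 = 0.949531
  f(c_6) = f(0.949531) = -0.050597
  f(a) × f(c) ≥ 0, new interval: [0.949531, 1.001250]
Iteration 7:
  c_7 = (0.949531 + 1.001250)/2 = 0.975391
  f(c_7) = f(0.975391) = -0.024624
  f(a) × f(c) ≥ 0, new interval: [0.975391, 1.001250]

After 7 iteration(s), the approximation is c_7 = 0.975391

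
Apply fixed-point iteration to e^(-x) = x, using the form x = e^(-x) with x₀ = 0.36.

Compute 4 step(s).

Equation: e^(-x) = x
Fixed-point form: x = e^(-x)
x₀ = 0.36

x_1 = g(0.360000) = 0.697676
x_2 = g(0.697676) = 0.497741
x_3 = g(0.497741) = 0.607903
x_4 = g(0.607903) = 0.544492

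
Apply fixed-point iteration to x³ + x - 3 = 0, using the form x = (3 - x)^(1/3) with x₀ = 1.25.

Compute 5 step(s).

Equation: x³ + x - 3 = 0
Fixed-point form: x = (3 - x)^(1/3)
x₀ = 1.25

x_1 = g(1.250000) = 1.205071
x_2 = g(1.205071) = 1.215297
x_3 = g(1.215297) = 1.212985
x_4 = g(1.212985) = 1.213508
x_5 = g(1.213508) = 1.213390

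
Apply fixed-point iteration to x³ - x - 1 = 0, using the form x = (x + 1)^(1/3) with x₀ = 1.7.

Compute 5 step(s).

Equation: x³ - x - 1 = 0
Fixed-point form: x = (x + 1)^(1/3)
x₀ = 1.7

x_1 = g(1.700000) = 1.392477
x_2 = g(1.392477) = 1.337465
x_3 = g(1.337465) = 1.327135
x_4 = g(1.327135) = 1.325177
x_5 = g(1.325177) = 1.324805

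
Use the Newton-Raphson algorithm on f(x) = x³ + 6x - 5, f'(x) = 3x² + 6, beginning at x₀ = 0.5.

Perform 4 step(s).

f(x) = x³ + 6x - 5
f'(x) = 3x² + 6
x₀ = 0.5

Newton-Raphson formula: x_{n+1} = x_n - f(x_n)/f'(x_n)

Iteration 1:
  f(0.500000) = -1.875000
  f'(0.500000) = 6.750000
  x_1 = 0.500000 - (-1.875000)/6.750000 = 0.777778
Iteration 2:
  f(0.777778) = 0.137174
  f'(0.777778) = 7.814815
  x_2 = 0.777778 - 0.137174/7.814815 = 0.760225
Iteration 3:
  f(0.760225) = 0.000714
  f'(0.760225) = 7.733825
  x_3 = 0.760225 - 0.000714/7.733825 = 0.760132
Iteration 4:
  f(0.760132) = 0.000000
  f'(0.760132) = 7.733404
  x_4 = 0.760132 - 0.000000/7.733404 = 0.760132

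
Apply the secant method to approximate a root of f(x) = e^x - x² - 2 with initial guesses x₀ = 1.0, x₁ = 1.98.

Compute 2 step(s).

f(x) = e^x - x² - 2
x₀ = 1.0, x₁ = 1.98

Secant formula: x_{n+1} = x_n - f(x_n)(x_n - x_{n-1})/(f(x_n) - f(x_{n-1}))

Iteration 1:
  f(1.000000) = -0.281718
  f(1.980000) = 1.322343
  x_2 = 1.980000 - 1.322343×(1.980000 - 1.000000)/(1.322343 - (-0.281718))
       = 1.172116
Iteration 2:
  f(1.980000) = 1.322343
  f(1.172116) = -0.145039
  x_3 = 1.172116 - (-0.145039)×(1.172116 - 1.980000)/(-0.145039 - 1.322343)
       = 1.251968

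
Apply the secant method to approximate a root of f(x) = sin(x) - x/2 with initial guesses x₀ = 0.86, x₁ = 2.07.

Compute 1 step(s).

f(x) = sin(x) - x/2
x₀ = 0.86, x₁ = 2.07

Secant formula: x_{n+1} = x_n - f(x_n)(x_n - x_{n-1})/(f(x_n) - f(x_{n-1}))

Iteration 1:
  f(0.860000) = 0.327843
  f(2.070000) = -0.157036
  x_2 = 2.070000 - (-0.157036)×(2.070000 - 0.860000)/(-0.157036 - 0.327843)
       = 1.678121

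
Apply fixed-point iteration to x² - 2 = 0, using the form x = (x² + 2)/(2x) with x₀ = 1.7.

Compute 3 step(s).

Equation: x² - 2 = 0
Fixed-point form: x = (x² + 2)/(2x)
x₀ = 1.7

x_1 = g(1.700000) = 1.438235
x_2 = g(1.438235) = 1.414414
x_3 = g(1.414414) = 1.414214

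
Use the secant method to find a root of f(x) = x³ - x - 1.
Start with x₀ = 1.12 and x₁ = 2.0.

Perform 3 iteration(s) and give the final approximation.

f(x) = x³ - x - 1
x₀ = 1.12, x₁ = 2.0

Secant formula: x_{n+1} = x_n - f(x_n)(x_n - x_{n-1})/(f(x_n) - f(x_{n-1}))

Iteration 1:
  f(1.120000) = -0.715072
  f(2.000000) = 5.000000
  x_2 = 2.000000 - 5.000000×(2.000000 - 1.120000)/(5.000000 - (-0.715072))
       = 1.230106
Iteration 2:
  f(2.000000) = 5.000000
  f(1.230106) = -0.368758
  x_3 = 1.230106 - (-0.368758)×(1.230106 - 2.000000)/(-0.368758 - 5.000000)
       = 1.282987
Iteration 3:
  f(1.230106) = -0.368758
  f(1.282987) = -0.171120
  x_4 = 1.282987 - (-0.171120)×(1.282987 - 1.230106)/(-0.171120 - (-0.368758))
       = 1.328772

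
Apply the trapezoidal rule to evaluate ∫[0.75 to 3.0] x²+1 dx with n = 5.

f(x) = x²+1
a = 0.75, b = 3.0, n = 5
h = (b - a)/n = 0.450000

Trapezoidal rule: (h/2)[f(x₀) + 2f(x₁) + 2f(x₂) + ... + f(xₙ)]

x_0 = 0.7500, f(x_0) = 1.562500, coefficient = 1
x_1 = 1.2000, f(x_1) = 2.440000, coefficient = 2
x_2 = 1.6500, f(x_2) = 3.722500, coefficient = 2
x_3 = 2.1000, f(x_3) = 5.410000, coefficient = 2
x_4 = 2.5500, f(x_4) = 7.502500, coefficient = 2
x_5 = 3.0000, f(x_5) = 10.000000, coefficient = 1

I ≈ (0.450000/2) × 49.712500 = 11.185313
Exact value: 11.109375
Error: 0.075938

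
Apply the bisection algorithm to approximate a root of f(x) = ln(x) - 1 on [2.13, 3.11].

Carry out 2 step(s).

f(x) = ln(x) - 1
Initial interval: [2.13, 3.11]

Iteration 1:
  c_1 = (2.130000 + 3.110000)/2 = 2.620000
  f(c_1) = f(2.620000) = -0.036826
  f(a) × f(c) ≥ 0, new interval: [2.620000, 3.110000]
Iteration 2:
  c_2 = (2.620000 + 3.110000)/2 = 2.865000
  f(c_2) = f(2.865000) = 0.052568
  f(a) × f(c) < 0, new interval: [2.620000, 2.865000]

After 2 iteration(s), the approximation is c_2 = 2.865000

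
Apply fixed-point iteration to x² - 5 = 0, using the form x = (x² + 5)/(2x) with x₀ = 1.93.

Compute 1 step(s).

Equation: x² - 5 = 0
Fixed-point form: x = (x² + 5)/(2x)
x₀ = 1.93

x_1 = g(1.930000) = 2.260337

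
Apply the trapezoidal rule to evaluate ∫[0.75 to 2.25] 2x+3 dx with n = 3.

f(x) = 2x+3
a = 0.75, b = 2.25, n = 3
h = (b - a)/n = 0.500000

Trapezoidal rule: (h/2)[f(x₀) + 2f(x₁) + 2f(x₂) + ... + f(xₙ)]

x_0 = 0.7500, f(x_0) = 4.500000, coefficient = 1
x_1 = 1.2500, f(x_1) = 5.500000, coefficient = 2
x_2 = 1.7500, f(x_2) = 6.500000, coefficient = 2
x_3 = 2.2500, f(x_3) = 7.500000, coefficient = 1

I ≈ (0.500000/2) × 36.000000 = 9.000000
Exact value: 9.000000
Error: 0.000000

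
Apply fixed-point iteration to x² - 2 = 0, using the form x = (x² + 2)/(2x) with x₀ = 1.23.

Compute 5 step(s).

Equation: x² - 2 = 0
Fixed-point form: x = (x² + 2)/(2x)
x₀ = 1.23

x_1 = g(1.230000) = 1.428008
x_2 = g(1.428008) = 1.414280
x_3 = g(1.414280) = 1.414214
x_4 = g(1.414214) = 1.414214
x_5 = g(1.414214) = 1.414214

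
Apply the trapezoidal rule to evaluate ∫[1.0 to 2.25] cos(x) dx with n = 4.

f(x) = cos(x)
a = 1.0, b = 2.25, n = 4
h = (b - a)/n = 0.312500

Trapezoidal rule: (h/2)[f(x₀) + 2f(x₁) + 2f(x₂) + ... + f(xₙ)]

x_0 = 1.0000, f(x_0) = 0.540302, coefficient = 1
x_1 = 1.3125, f(x_1) = 0.255434, coefficient = 2
x_2 = 1.6250, f(x_2) = -0.054177, coefficient = 2
x_3 = 1.9375, f(x_3) = -0.358540, coefficient = 2
x_4 = 2.2500, f(x_4) = -0.628174, coefficient = 1

I ≈ (0.312500/2) × -0.402438 = -0.062881
Exact value: -0.063398
Error: 0.000517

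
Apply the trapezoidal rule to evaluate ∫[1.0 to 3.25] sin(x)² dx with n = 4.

f(x) = sin(x)²
a = 1.0, b = 3.25, n = 4
h = (b - a)/n = 0.562500

Trapezoidal rule: (h/2)[f(x₀) + 2f(x₁) + 2f(x₂) + ... + f(xₙ)]

x_0 = 1.0000, f(x_0) = 0.708073, coefficient = 1
x_1 = 1.5625, f(x_1) = 0.999931, coefficient = 2
x_2 = 2.1250, f(x_2) = 0.723044, coefficient = 2
x_3 = 2.6875, f(x_3) = 0.192411, coefficient = 2
x_4 = 3.2500, f(x_4) = 0.011706, coefficient = 1

I ≈ (0.562500/2) × 4.550552 = 1.279843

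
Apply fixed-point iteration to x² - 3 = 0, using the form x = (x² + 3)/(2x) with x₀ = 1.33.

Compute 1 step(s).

Equation: x² - 3 = 0
Fixed-point form: x = (x² + 3)/(2x)
x₀ = 1.33

x_1 = g(1.330000) = 1.792820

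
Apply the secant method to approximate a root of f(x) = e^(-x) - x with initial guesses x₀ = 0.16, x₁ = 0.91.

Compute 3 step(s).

f(x) = e^(-x) - x
x₀ = 0.16, x₁ = 0.91

Secant formula: x_{n+1} = x_n - f(x_n)(x_n - x_{n-1})/(f(x_n) - f(x_{n-1}))

Iteration 1:
  f(0.160000) = 0.692144
  f(0.910000) = -0.507476
  x_2 = 0.910000 - (-0.507476)×(0.910000 - 0.160000)/(-0.507476 - 0.692144)
       = 0.592727
Iteration 2:
  f(0.910000) = -0.507476
  f(0.592727) = -0.039909
  x_3 = 0.592727 - (-0.039909)×(0.592727 - 0.910000)/(-0.039909 - (-0.507476))
       = 0.565646
Iteration 3:
  f(0.592727) = -0.039909
  f(0.565646) = 0.002347
  x_4 = 0.565646 - 0.002347×(0.565646 - 0.592727)/(0.002347 - (-0.039909))
       = 0.567150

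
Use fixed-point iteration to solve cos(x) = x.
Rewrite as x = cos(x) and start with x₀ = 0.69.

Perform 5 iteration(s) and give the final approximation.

Equation: cos(x) = x
Fixed-point form: x = cos(x)
x₀ = 0.69

x_1 = g(0.690000) = 0.771246
x_2 = g(0.771246) = 0.717043
x_3 = g(0.717043) = 0.753752
x_4 = g(0.753752) = 0.729126
x_5 = g(0.729126) = 0.745757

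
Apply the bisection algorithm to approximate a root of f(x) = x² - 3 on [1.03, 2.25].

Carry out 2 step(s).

f(x) = x² - 3
Initial interval: [1.03, 2.25]

Iteration 1:
  c_1 = (1.030000 + 2.250000)/2 = 1.640000
  f(c_1) = f(1.640000) = -0.310400
  f(a) × f(c) ≥ 0, new interval: [1.640000, 2.250000]
Iteration 2:
  c_2 = (1.640000 + 2.250000)/2 = 1.945000
  f(c_2) = f(1.945000) = 0.783025
  f(a) × f(c) < 0, new interval: [1.640000, 1.945000]

After 2 iteration(s), the approximation is c_2 = 1.945000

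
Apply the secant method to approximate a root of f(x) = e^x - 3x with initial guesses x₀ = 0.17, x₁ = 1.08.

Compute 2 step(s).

f(x) = e^x - 3x
x₀ = 0.17, x₁ = 1.08

Secant formula: x_{n+1} = x_n - f(x_n)(x_n - x_{n-1})/(f(x_n) - f(x_{n-1}))

Iteration 1:
  f(0.170000) = 0.675305
  f(1.080000) = -0.295320
  x_2 = 1.080000 - (-0.295320)×(1.080000 - 0.170000)/(-0.295320 - 0.675305)
       = 0.803125
Iteration 2:
  f(1.080000) = -0.295320
  f(0.803125) = -0.176869
  x_3 = 0.803125 - (-0.176869)×(0.803125 - 1.080000)/(-0.176869 - (-0.295320))
       = 0.389705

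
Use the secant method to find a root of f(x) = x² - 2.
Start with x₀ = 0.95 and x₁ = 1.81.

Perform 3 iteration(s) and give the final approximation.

f(x) = x² - 2
x₀ = 0.95, x₁ = 1.81

Secant formula: x_{n+1} = x_n - f(x_n)(x_n - x_{n-1})/(f(x_n) - f(x_{n-1}))

Iteration 1:
  f(0.950000) = -1.097500
  f(1.810000) = 1.276100
  x_2 = 1.810000 - 1.276100×(1.810000 - 0.950000)/(1.276100 - (-1.097500))
       = 1.347645
Iteration 2:
  f(1.810000) = 1.276100
  f(1.347645) = -0.183853
  x_3 = 1.347645 - (-0.183853)×(1.347645 - 1.810000)/(-0.183853 - 1.276100)
       = 1.405870
Iteration 3:
  f(1.347645) = -0.183853
  f(1.405870) = -0.023530
  x_4 = 1.405870 - (-0.023530)×(1.405870 - 1.347645)/(-0.023530 - (-0.183853))
       = 1.414415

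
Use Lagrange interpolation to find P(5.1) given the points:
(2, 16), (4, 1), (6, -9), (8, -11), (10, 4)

Lagrange interpolation formula:
P(x) = Σ yᵢ × Lᵢ(x)
where Lᵢ(x) = Π_{j≠i} (x - xⱼ)/(xᵢ - xⱼ)

L_0(5.1) = (5.1 - 4)/(2 - 4) × (5.1 - 6)/(2 - 6) × (5.1 - 8)/(2 - 8) × (5.1 - 10)/(2 - 10) = -0.036635
L_1(5.1) = (5.1 - 2)/(4 - 2) × (5.1 - 6)/(4 - 6) × (5.1 - 8)/(4 - 8) × (5.1 - 10)/(4 - 10) = 0.412978
L_2(5.1) = (5.1 - 2)/(6 - 2) × (5.1 - 4)/(6 - 4) × (5.1 - 8)/(6 - 8) × (5.1 - 10)/(6 - 10) = 0.757127
L_3(5.1) = (5.1 - 2)/(8 - 2) × (5.1 - 4)/(8 - 4) × (5.1 - 6)/(8 - 6) × (5.1 - 10)/(8 - 10) = -0.156647
L_4(5.1) = (5.1 - 2)/(10 - 2) × (5.1 - 4)/(10 - 4) × (5.1 - 6)/(10 - 6) × (5.1 - 8)/(10 - 8) = 0.023177

P(5.1) = 16×L_0(5.1) + 1×L_1(5.1) + (-9)×L_2(5.1) + (-11)×L_3(5.1) + 4×L_4(5.1)
P(5.1) = -5.171498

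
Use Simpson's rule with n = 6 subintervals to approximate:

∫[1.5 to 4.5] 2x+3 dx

f(x) = 2x+3
a = 1.5, b = 4.5, n = 6
h = (b - a)/n = 0.500000

Simpson's rule: (h/3)[f(x₀) + 4f(x₁) + 2f(x₂) + ... + f(xₙ)]

x_0 = 1.5000, f(x_0) = 6.000000, coefficient = 1
x_1 = 2.0000, f(x_1) = 7.000000, coefficient = 4
x_2 = 2.5000, f(x_2) = 8.000000, coefficient = 2
x_3 = 3.0000, f(x_3) = 9.000000, coefficient = 4
x_4 = 3.5000, f(x_4) = 10.000000, coefficient = 2
x_5 = 4.0000, f(x_5) = 11.000000, coefficient = 4
x_6 = 4.5000, f(x_6) = 12.000000, coefficient = 1

I ≈ (0.500000/3) × 162.000000 = 27.000000
Exact value: 27.000000
Error: 0.000000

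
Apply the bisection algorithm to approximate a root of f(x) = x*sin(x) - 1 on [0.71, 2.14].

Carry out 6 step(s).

f(x) = x*sin(x) - 1
Initial interval: [0.71, 2.14]

Iteration 1:
  c_1 = (0.710000 + 2.140000)/2 = 1.425000
  f(c_1) = f(1.425000) = 0.409882
  f(a) × f(c) < 0, new interval: [0.710000, 1.425000]
Iteration 2:
  c_2 = (0.710000 + 1.425000)/2 = 1.067500
  f(c_2) = f(1.067500) = -0.064873
  f(a) × f(c) ≥ 0, new interval: [1.067500, 1.425000]
Iteration 3:
  c_3 = (1.067500 + 1.425000)/2 = 1.246250
  f(c_3) = f(1.246250) = 0.181190
  f(a) × f(c) < 0, new interval: [1.067500, 1.246250]
Iteration 4:
  c_4 = (1.067500 + 1.246250)/2 = 1.156875
  f(c_4) = f(1.156875) = 0.059178
  f(a) × f(c) < 0, new interval: [1.067500, 1.156875]
Iteration 5:
  c_5 = (1.067500 + 1.156875)/2 = 1.112187
  f(c_5) = f(1.112187) = -0.002736
  f(a) × f(c) ≥ 0, new interval: [1.112187, 1.156875]
Iteration 6:
  c_6 = (1.112187 + 1.156875)/2 = 1.134531
  f(c_6) = f(1.134531) = 0.028267
  f(a) × f(c) < 0, new interval: [1.112187, 1.134531]

After 6 iteration(s), the approximation is c_6 = 1.134531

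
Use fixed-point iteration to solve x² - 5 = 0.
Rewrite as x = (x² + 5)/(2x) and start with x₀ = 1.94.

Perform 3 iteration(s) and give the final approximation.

Equation: x² - 5 = 0
Fixed-point form: x = (x² + 5)/(2x)
x₀ = 1.94

x_1 = g(1.940000) = 2.258660
x_2 = g(2.258660) = 2.236181
x_3 = g(2.236181) = 2.236068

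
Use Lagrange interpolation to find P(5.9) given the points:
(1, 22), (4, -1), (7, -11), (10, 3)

Lagrange interpolation formula:
P(x) = Σ yᵢ × Lᵢ(x)
where Lᵢ(x) = Π_{j≠i} (x - xⱼ)/(xᵢ - xⱼ)

L_0(5.9) = (5.9 - 4)/(1 - 4) × (5.9 - 7)/(1 - 7) × (5.9 - 10)/(1 - 10) = -0.052895
L_1(5.9) = (5.9 - 1)/(4 - 1) × (5.9 - 7)/(4 - 7) × (5.9 - 10)/(4 - 10) = 0.409241
L_2(5.9) = (5.9 - 1)/(7 - 1) × (5.9 - 4)/(7 - 4) × (5.9 - 10)/(7 - 10) = 0.706870
L_3(5.9) = (5.9 - 1)/(10 - 1) × (5.9 - 4)/(10 - 4) × (5.9 - 7)/(10 - 7) = -0.063216

P(5.9) = 22×L_0(5.9) + (-1)×L_1(5.9) + (-11)×L_2(5.9) + 3×L_3(5.9)
P(5.9) = -9.538154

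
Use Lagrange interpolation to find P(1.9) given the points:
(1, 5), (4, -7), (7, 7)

Lagrange interpolation formula:
P(x) = Σ yᵢ × Lᵢ(x)
where Lᵢ(x) = Π_{j≠i} (x - xⱼ)/(xᵢ - xⱼ)

L_0(1.9) = (1.9 - 4)/(1 - 4) × (1.9 - 7)/(1 - 7) = 0.595000
L_1(1.9) = (1.9 - 1)/(4 - 1) × (1.9 - 7)/(4 - 7) = 0.510000
L_2(1.9) = (1.9 - 1)/(7 - 1) × (1.9 - 4)/(7 - 4) = -0.105000

P(1.9) = 5×L_0(1.9) + (-7)×L_1(1.9) + 7×L_2(1.9)
P(1.9) = -1.330000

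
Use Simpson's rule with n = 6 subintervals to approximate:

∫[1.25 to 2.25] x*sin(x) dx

f(x) = x*sin(x)
a = 1.25, b = 2.25, n = 6
h = (b - a)/n = 0.166667

Simpson's rule: (h/3)[f(x₀) + 4f(x₁) + 2f(x₂) + ... + f(xₙ)]

x_0 = 1.2500, f(x_0) = 1.186231, coefficient = 1
x_1 = 1.4167, f(x_1) = 1.399873, coefficient = 4
x_2 = 1.5833, f(x_2) = 1.583209, coefficient = 2
x_3 = 1.7500, f(x_3) = 1.721975, coefficient = 4
x_4 = 1.9167, f(x_4) = 1.803163, coefficient = 2
x_5 = 2.0833, f(x_5) = 1.815632, coefficient = 4
x_6 = 2.2500, f(x_6) = 1.750665, coefficient = 1

I ≈ (0.166667/3) × 29.459559 = 1.636642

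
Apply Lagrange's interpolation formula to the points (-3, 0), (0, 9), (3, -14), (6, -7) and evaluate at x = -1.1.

Lagrange interpolation formula:
P(x) = Σ yᵢ × Lᵢ(x)
where Lᵢ(x) = Π_{j≠i} (x - xⱼ)/(xᵢ - xⱼ)

L_0(-1.1) = (-1.1 - 0)/(-3 - 0) × (-1.1 - 3)/(-3 - 3) × (-1.1 - 6)/(-3 - 6) = 0.197660
L_1(-1.1) = (-1.1 - (-3))/(0 - (-3)) × (-1.1 - 3)/(0 - 3) × (-1.1 - 6)/(0 - 6) = 1.024241
L_2(-1.1) = (-1.1 - (-3))/(3 - (-3)) × (-1.1 - 0)/(3 - 0) × (-1.1 - 6)/(3 - 6) = -0.274796
L_3(-1.1) = (-1.1 - (-3))/(6 - (-3)) × (-1.1 - 0)/(6 - 0) × (-1.1 - 3)/(6 - 3) = 0.052895

P(-1.1) = 0×L_0(-1.1) + 9×L_1(-1.1) + (-14)×L_2(-1.1) + (-7)×L_3(-1.1)
P(-1.1) = 12.695049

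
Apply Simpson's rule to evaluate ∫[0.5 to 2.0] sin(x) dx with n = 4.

f(x) = sin(x)
a = 0.5, b = 2.0, n = 4
h = (b - a)/n = 0.375000

Simpson's rule: (h/3)[f(x₀) + 4f(x₁) + 2f(x₂) + ... + f(xₙ)]

x_0 = 0.5000, f(x_0) = 0.479426, coefficient = 1
x_1 = 0.8750, f(x_1) = 0.767544, coefficient = 4
x_2 = 1.2500, f(x_2) = 0.948985, coefficient = 2
x_3 = 1.6250, f(x_3) = 0.998531, coefficient = 4
x_4 = 2.0000, f(x_4) = 0.909297, coefficient = 1

I ≈ (0.375000/3) × 10.350992 = 1.293874
Exact value: 1.293729
Error: 0.000145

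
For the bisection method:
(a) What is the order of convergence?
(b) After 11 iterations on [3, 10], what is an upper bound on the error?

(a) Bisection has linear (order 1) convergence; the error is halved each step.

(b) Error bound = (b-a)/2^n = (10 - 3)/2^{11}
    = 7/2^{11}

(a) 1 (linear); (b) error ≤ 3.42e-03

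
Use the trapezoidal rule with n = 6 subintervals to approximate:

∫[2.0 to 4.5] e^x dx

f(x) = e^x
a = 2.0, b = 4.5, n = 6
h = (b - a)/n = 0.416667

Trapezoidal rule: (h/2)[f(x₀) + 2f(x₁) + 2f(x₂) + ... + f(xₙ)]

x_0 = 2.0000, f(x_0) = 7.389056, coefficient = 1
x_1 = 2.4167, f(x_1) = 11.208436, coefficient = 2
x_2 = 2.8333, f(x_2) = 17.002040, coefficient = 2
x_3 = 3.2500, f(x_3) = 25.790340, coefficient = 2
x_4 = 3.6667, f(x_4) = 39.121284, coefficient = 2
x_5 = 4.0833, f(x_5) = 59.342950, coefficient = 2
x_6 = 4.5000, f(x_6) = 90.017131, coefficient = 1

I ≈ (0.416667/2) × 402.336287 = 83.820060
Exact value: 82.628075
Error: 1.191985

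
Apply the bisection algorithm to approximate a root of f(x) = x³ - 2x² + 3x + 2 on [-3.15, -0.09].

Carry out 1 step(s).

f(x) = x³ - 2x² + 3x + 2
Initial interval: [-3.15, -0.09]

Iteration 1:
  c_1 = (-3.150000 + (-0.090000))/2 = -1.620000
  f(c_1) = f(-1.620000) = -12.360328
  f(a) × f(c) ≥ 0, new interval: [-1.620000, -0.090000]

After 1 iteration(s), the approximation is c_1 = -1.620000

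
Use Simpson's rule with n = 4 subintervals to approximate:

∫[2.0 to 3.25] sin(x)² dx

f(x) = sin(x)²
a = 2.0, b = 3.25, n = 4
h = (b - a)/n = 0.312500

Simpson's rule: (h/3)[f(x₀) + 4f(x₁) + 2f(x₂) + ... + f(xₙ)]

x_0 = 2.0000, f(x_0) = 0.826822, coefficient = 1
x_1 = 2.3125, f(x_1) = 0.543639, coefficient = 4
x_2 = 2.6250, f(x_2) = 0.243957, coefficient = 2
x_3 = 2.9375, f(x_3) = 0.041079, coefficient = 4
x_4 = 3.2500, f(x_4) = 0.011706, coefficient = 1

I ≈ (0.312500/3) × 3.665313 = 0.381803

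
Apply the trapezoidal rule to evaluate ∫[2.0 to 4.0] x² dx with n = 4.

f(x) = x²
a = 2.0, b = 4.0, n = 4
h = (b - a)/n = 0.500000

Trapezoidal rule: (h/2)[f(x₀) + 2f(x₁) + 2f(x₂) + ... + f(xₙ)]

x_0 = 2.0000, f(x_0) = 4.000000, coefficient = 1
x_1 = 2.5000, f(x_1) = 6.250000, coefficient = 2
x_2 = 3.0000, f(x_2) = 9.000000, coefficient = 2
x_3 = 3.5000, f(x_3) = 12.250000, coefficient = 2
x_4 = 4.0000, f(x_4) = 16.000000, coefficient = 1

I ≈ (0.500000/2) × 75.000000 = 18.750000
Exact value: 18.666667
Error: 0.083333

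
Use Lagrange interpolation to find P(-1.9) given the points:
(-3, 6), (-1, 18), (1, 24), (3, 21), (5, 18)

Lagrange interpolation formula:
P(x) = Σ yᵢ × Lᵢ(x)
where Lᵢ(x) = Π_{j≠i} (x - xⱼ)/(xᵢ - xⱼ)

L_0(-1.9) = (-1.9 - (-1))/(-3 - (-1)) × (-1.9 - 1)/(-3 - 1) × (-1.9 - 3)/(-3 - 3) × (-1.9 - 5)/(-3 - 5) = 0.229802
L_1(-1.9) = (-1.9 - (-3))/(-1 - (-3)) × (-1.9 - 1)/(-1 - 1) × (-1.9 - 3)/(-1 - 3) × (-1.9 - 5)/(-1 - 5) = 1.123478
L_2(-1.9) = (-1.9 - (-3))/(1 - (-3)) × (-1.9 - (-1))/(1 - (-1)) × (-1.9 - 3)/(1 - 3) × (-1.9 - 5)/(1 - 5) = -0.522998
L_3(-1.9) = (-1.9 - (-3))/(3 - (-3)) × (-1.9 - (-1))/(3 - (-1)) × (-1.9 - 1)/(3 - 1) × (-1.9 - 5)/(3 - 5) = 0.206353
L_4(-1.9) = (-1.9 - (-3))/(5 - (-3)) × (-1.9 - (-1))/(5 - (-1)) × (-1.9 - 1)/(5 - 1) × (-1.9 - 3)/(5 - 3) = -0.036635

P(-1.9) = 6×L_0(-1.9) + 18×L_1(-1.9) + 24×L_2(-1.9) + 21×L_3(-1.9) + 18×L_4(-1.9)
P(-1.9) = 12.723441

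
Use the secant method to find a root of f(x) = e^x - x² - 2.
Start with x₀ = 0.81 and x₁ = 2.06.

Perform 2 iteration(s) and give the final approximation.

f(x) = e^x - x² - 2
x₀ = 0.81, x₁ = 2.06

Secant formula: x_{n+1} = x_n - f(x_n)(x_n - x_{n-1})/(f(x_n) - f(x_{n-1}))

Iteration 1:
  f(0.810000) = -0.408192
  f(2.060000) = 1.602370
  x_2 = 2.060000 - 1.602370×(2.060000 - 0.810000)/(1.602370 - (-0.408192))
       = 1.063780
Iteration 2:
  f(2.060000) = 1.602370
  f(1.063780) = -0.234326
  x_3 = 1.063780 - (-0.234326)×(1.063780 - 2.060000)/(-0.234326 - 1.602370)
       = 1.190878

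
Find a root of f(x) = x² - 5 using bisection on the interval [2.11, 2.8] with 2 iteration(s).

f(x) = x² - 5
Initial interval: [2.11, 2.8]

Iteration 1:
  c_1 = (2.110000 + 2.800000)/2 = 2.455000
  f(c_1) = f(2.455000) = 1.027025
  f(a) × f(c) < 0, new interval: [2.110000, 2.455000]
Iteration 2:
  c_2 = (2.110000 + 2.455000)/2 = 2.282500
  f(c_2) = f(2.282500) = 0.209806
  f(a) × f(c) < 0, new interval: [2.110000, 2.282500]

After 2 iteration(s), the approximation is c_2 = 2.282500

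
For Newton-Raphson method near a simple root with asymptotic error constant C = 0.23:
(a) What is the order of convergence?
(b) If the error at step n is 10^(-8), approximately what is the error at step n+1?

(a) Newton-Raphson has quadratic (order 2) convergence near simple roots.
    This means |e_{n+1}| ≈ C|e_n|².

(b) With |e_n| = 10^(-8) and C = 0.23:
    |e_{n+1}| ≈ 0.23 × (10^(-8))² = 0.23 × 10^(-16)

(a) 2 (quadratic); (b) |e_{n+1}| ≈ 2.300e-17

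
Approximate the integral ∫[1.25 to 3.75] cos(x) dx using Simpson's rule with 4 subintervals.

f(x) = cos(x)
a = 1.25, b = 3.75, n = 4
h = (b - a)/n = 0.625000

Simpson's rule: (h/3)[f(x₀) + 4f(x₁) + 2f(x₂) + ... + f(xₙ)]

x_0 = 1.2500, f(x_0) = 0.315322, coefficient = 1
x_1 = 1.8750, f(x_1) = -0.299534, coefficient = 4
x_2 = 2.5000, f(x_2) = -0.801144, coefficient = 2
x_3 = 3.1250, f(x_3) = -0.999862, coefficient = 4
x_4 = 3.7500, f(x_4) = -0.820559, coefficient = 1

I ≈ (0.625000/3) × -7.305108 = -1.521897
Exact value: -1.520546
Error: 0.001351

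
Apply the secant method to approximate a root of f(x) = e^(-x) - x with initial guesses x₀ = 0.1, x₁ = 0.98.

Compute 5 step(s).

f(x) = e^(-x) - x
x₀ = 0.1, x₁ = 0.98

Secant formula: x_{n+1} = x_n - f(x_n)(x_n - x_{n-1})/(f(x_n) - f(x_{n-1}))

Iteration 1:
  f(0.100000) = 0.804837
  f(0.980000) = -0.604689
  x_2 = 0.980000 - (-0.604689)×(0.980000 - 0.100000)/(-0.604689 - 0.804837)
       = 0.602479
Iteration 2:
  f(0.980000) = -0.604689
  f(0.602479) = -0.055026
  x_3 = 0.602479 - (-0.055026)×(0.602479 - 0.980000)/(-0.055026 - (-0.604689))
       = 0.564686
Iteration 3:
  f(0.602479) = -0.055026
  f(0.564686) = 0.003853
  x_4 = 0.564686 - 0.003853×(0.564686 - 0.602479)/(0.003853 - (-0.055026))
       = 0.567159
Iteration 4:
  f(0.564686) = 0.003853
  f(0.567159) = -0.000025
  x_5 = 0.567159 - (-0.000025)×(0.567159 - 0.564686)/(-0.000025 - 0.003853)
       = 0.567143
Iteration 5:
  f(0.567159) = -0.000025
  f(0.567143) = 0.000000
  x_6 = 0.567143 - 0.000000×(0.567143 - 0.567159)/(0.000000 - (-0.000025))
       = 0.567143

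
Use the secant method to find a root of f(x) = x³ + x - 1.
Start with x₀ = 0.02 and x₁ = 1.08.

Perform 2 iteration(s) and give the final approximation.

f(x) = x³ + x - 1
x₀ = 0.02, x₁ = 1.08

Secant formula: x_{n+1} = x_n - f(x_n)(x_n - x_{n-1})/(f(x_n) - f(x_{n-1}))

Iteration 1:
  f(0.020000) = -0.979992
  f(1.080000) = 1.339712
  x_2 = 1.080000 - 1.339712×(1.080000 - 0.020000)/(1.339712 - (-0.979992))
       = 0.467812
Iteration 2:
  f(1.080000) = 1.339712
  f(0.467812) = -0.429808
  x_3 = 0.467812 - (-0.429808)×(0.467812 - 1.080000)/(-0.429808 - 1.339712)
       = 0.616510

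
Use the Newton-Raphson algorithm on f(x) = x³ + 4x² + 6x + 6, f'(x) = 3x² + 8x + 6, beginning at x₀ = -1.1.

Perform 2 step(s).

f(x) = x³ + 4x² + 6x + 6
f'(x) = 3x² + 8x + 6
x₀ = -1.1

Newton-Raphson formula: x_{n+1} = x_n - f(x_n)/f'(x_n)

Iteration 1:
  f(-1.100000) = 2.909000
  f'(-1.100000) = 0.830000
  x_1 = -1.100000 - 2.909000/0.830000 = -4.604819
Iteration 2:
  f(-4.604819) = -34.453722
  f'(-4.604819) = 32.774528
  x_2 = -4.604819 - (-34.453722)/32.774528 = -3.553585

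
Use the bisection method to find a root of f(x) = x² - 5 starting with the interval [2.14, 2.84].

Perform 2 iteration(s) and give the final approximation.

f(x) = x² - 5
Initial interval: [2.14, 2.84]

Iteration 1:
  c_1 = (2.140000 + 2.840000)/2 = 2.490000
  f(c_1) = f(2.490000) = 1.200100
  f(a) × f(c) < 0, new interval: [2.140000, 2.490000]
Iteration 2:
  c_2 = (2.140000 + 2.490000)/2 = 2.315000
  f(c_2) = f(2.315000) = 0.359225
  f(a) × f(c) < 0, new interval: [2.140000, 2.315000]

After 2 iteration(s), the approximation is c_2 = 2.315000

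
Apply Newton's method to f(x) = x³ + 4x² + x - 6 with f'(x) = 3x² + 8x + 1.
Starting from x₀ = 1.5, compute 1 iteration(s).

f(x) = x³ + 4x² + x - 6
f'(x) = 3x² + 8x + 1
x₀ = 1.5

Newton-Raphson formula: x_{n+1} = x_n - f(x_n)/f'(x_n)

Iteration 1:
  f(1.500000) = 7.875000
  f'(1.500000) = 19.750000
  x_1 = 1.500000 - 7.875000/19.750000 = 1.101266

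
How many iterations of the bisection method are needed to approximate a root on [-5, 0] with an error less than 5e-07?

We need (b-a)/2^n ≤ 5e-07
(0 - (-5))/2^n ≤ 5e-07
5/2^n ≤ 5e-07
2^n ≥ 10000000
n ≥ log₂(10000000) = 23.25
n ≥ 24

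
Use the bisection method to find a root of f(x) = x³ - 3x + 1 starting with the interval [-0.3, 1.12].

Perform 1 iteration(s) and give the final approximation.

f(x) = x³ - 3x + 1
Initial interval: [-0.3, 1.12]

Iteration 1:
  c_1 = (-0.300000 + 1.120000)/2 = 0.410000
  f(c_1) = f(0.410000) = -0.161079
  f(a) × f(c) < 0, new interval: [-0.300000, 0.410000]

After 1 iteration(s), the approximation is c_1 = 0.410000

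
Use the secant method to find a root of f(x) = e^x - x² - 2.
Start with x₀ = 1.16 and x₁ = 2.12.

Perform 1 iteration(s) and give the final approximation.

f(x) = e^x - x² - 2
x₀ = 1.16, x₁ = 2.12

Secant formula: x_{n+1} = x_n - f(x_n)(x_n - x_{n-1})/(f(x_n) - f(x_{n-1}))

Iteration 1:
  f(1.160000) = -0.155667
  f(2.120000) = 1.836737
  x_2 = 2.120000 - 1.836737×(2.120000 - 1.160000)/(1.836737 - (-0.155667))
       = 1.235005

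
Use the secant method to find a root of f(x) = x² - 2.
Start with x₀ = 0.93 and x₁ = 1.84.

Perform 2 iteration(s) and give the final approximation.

f(x) = x² - 2
x₀ = 0.93, x₁ = 1.84

Secant formula: x_{n+1} = x_n - f(x_n)(x_n - x_{n-1})/(f(x_n) - f(x_{n-1}))

Iteration 1:
  f(0.930000) = -1.135100
  f(1.840000) = 1.385600
  x_2 = 1.840000 - 1.385600×(1.840000 - 0.930000)/(1.385600 - (-1.135100))
       = 1.339783
Iteration 2:
  f(1.840000) = 1.385600
  f(1.339783) = -0.204980
  x_3 = 1.339783 - (-0.204980)×(1.339783 - 1.840000)/(-0.204980 - 1.385600)
       = 1.404247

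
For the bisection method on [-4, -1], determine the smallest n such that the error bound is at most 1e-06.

We need (b-a)/2^n ≤ 1e-06
(-1 - (-4))/2^n ≤ 1e-06
3/2^n ≤ 1e-06
2^n ≥ 3000000
n ≥ log₂(3000000) = 21.52
n ≥ 22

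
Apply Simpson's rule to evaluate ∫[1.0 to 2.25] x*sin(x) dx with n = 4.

f(x) = x*sin(x)
a = 1.0, b = 2.25, n = 4
h = (b - a)/n = 0.312500

Simpson's rule: (h/3)[f(x₀) + 4f(x₁) + 2f(x₂) + ... + f(xₙ)]

x_0 = 1.0000, f(x_0) = 0.841471, coefficient = 1
x_1 = 1.3125, f(x_1) = 1.268960, coefficient = 4
x_2 = 1.6250, f(x_2) = 1.622613, coefficient = 2
x_3 = 1.9375, f(x_3) = 1.808684, coefficient = 4
x_4 = 2.2500, f(x_4) = 1.750665, coefficient = 1

I ≈ (0.312500/3) × 18.147938 = 1.890410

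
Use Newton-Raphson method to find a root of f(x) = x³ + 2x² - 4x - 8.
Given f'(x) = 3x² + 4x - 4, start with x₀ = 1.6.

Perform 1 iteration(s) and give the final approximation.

f(x) = x³ + 2x² - 4x - 8
f'(x) = 3x² + 4x - 4
x₀ = 1.6

Newton-Raphson formula: x_{n+1} = x_n - f(x_n)/f'(x_n)

Iteration 1:
  f(1.600000) = -5.184000
  f'(1.600000) = 10.080000
  x_1 = 1.600000 - (-5.184000)/10.080000 = 2.114286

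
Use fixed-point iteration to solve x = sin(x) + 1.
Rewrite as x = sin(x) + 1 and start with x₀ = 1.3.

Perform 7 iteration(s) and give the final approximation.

Equation: x = sin(x) + 1
Fixed-point form: x = sin(x) + 1
x₀ = 1.3

x_1 = g(1.300000) = 1.963558
x_2 = g(1.963558) = 1.923856
x_3 = g(1.923856) = 1.938319
x_4 = g(1.938319) = 1.933220
x_5 = g(1.933220) = 1.935040
x_6 = g(1.935040) = 1.934393
x_7 = g(1.934393) = 1.934624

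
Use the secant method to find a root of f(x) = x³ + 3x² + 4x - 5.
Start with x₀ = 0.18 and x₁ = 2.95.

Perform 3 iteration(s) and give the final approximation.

f(x) = x³ + 3x² + 4x - 5
x₀ = 0.18, x₁ = 2.95

Secant formula: x_{n+1} = x_n - f(x_n)(x_n - x_{n-1})/(f(x_n) - f(x_{n-1}))

Iteration 1:
  f(0.180000) = -4.176968
  f(2.950000) = 58.579875
  x_2 = 2.950000 - 58.579875×(2.950000 - 0.180000)/(58.579875 - (-4.176968))
       = 0.364366
Iteration 2:
  f(2.950000) = 58.579875
  f(0.364366) = -3.095877
  x_3 = 0.364366 - (-3.095877)×(0.364366 - 2.950000)/(-3.095877 - 58.579875)
       = 0.494154
Iteration 3:
  f(0.364366) = -3.095877
  f(0.494154) = -2.170152
  x_4 = 0.494154 - (-2.170152)×(0.494154 - 0.364366)/(-2.170152 - (-3.095877))
       = 0.798414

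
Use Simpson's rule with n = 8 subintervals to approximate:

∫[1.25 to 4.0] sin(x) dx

f(x) = sin(x)
a = 1.25, b = 4.0, n = 8
h = (b - a)/n = 0.343750

Simpson's rule: (h/3)[f(x₀) + 4f(x₁) + 2f(x₂) + ... + f(xₙ)]

x_0 = 1.2500, f(x_0) = 0.948985, coefficient = 1
x_1 = 1.5938, f(x_1) = 0.999737, coefficient = 4
x_2 = 1.9375, f(x_2) = 0.933514, coefficient = 2
x_3 = 2.2812, f(x_3) = 0.758066, coefficient = 4
x_4 = 2.6250, f(x_4) = 0.493920, coefficient = 2
x_5 = 2.9688, f(x_5) = 0.171983, coefficient = 4
x_6 = 3.3125, f(x_6) = -0.170077, coefficient = 2
x_7 = 3.6562, f(x_7) = -0.492237, coefficient = 4
x_8 = 4.0000, f(x_8) = -0.756802, coefficient = 1

I ≈ (0.343750/3) × 8.457096 = 0.969042
Exact value: 0.968966
Error: 0.000076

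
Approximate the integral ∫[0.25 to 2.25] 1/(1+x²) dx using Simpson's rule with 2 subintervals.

f(x) = 1/(1+x²)
a = 0.25, b = 2.25, n = 2
h = (b - a)/n = 1.000000

Simpson's rule: (h/3)[f(x₀) + 4f(x₁) + 2f(x₂) + ... + f(xₙ)]

x_0 = 0.2500, f(x_0) = 0.941176, coefficient = 1
x_1 = 1.2500, f(x_1) = 0.390244, coefficient = 4
x_2 = 2.2500, f(x_2) = 0.164948, coefficient = 1

I ≈ (1.000000/3) × 2.667101 = 0.889034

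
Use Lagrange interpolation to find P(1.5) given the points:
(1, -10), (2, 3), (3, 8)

Lagrange interpolation formula:
P(x) = Σ yᵢ × Lᵢ(x)
where Lᵢ(x) = Π_{j≠i} (x - xⱼ)/(xᵢ - xⱼ)

L_0(1.5) = (1.5 - 2)/(1 - 2) × (1.5 - 3)/(1 - 3) = 0.375000
L_1(1.5) = (1.5 - 1)/(2 - 1) × (1.5 - 3)/(2 - 3) = 0.750000
L_2(1.5) = (1.5 - 1)/(3 - 1) × (1.5 - 2)/(3 - 2) = -0.125000

P(1.5) = (-10)×L_0(1.5) + 3×L_1(1.5) + 8×L_2(1.5)
P(1.5) = -2.500000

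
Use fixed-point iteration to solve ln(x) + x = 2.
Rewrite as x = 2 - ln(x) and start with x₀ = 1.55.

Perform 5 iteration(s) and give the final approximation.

Equation: ln(x) + x = 2
Fixed-point form: x = 2 - ln(x)
x₀ = 1.55

x_1 = g(1.550000) = 1.561745
x_2 = g(1.561745) = 1.554196
x_3 = g(1.554196) = 1.559042
x_4 = g(1.559042) = 1.555929
x_5 = g(1.555929) = 1.557927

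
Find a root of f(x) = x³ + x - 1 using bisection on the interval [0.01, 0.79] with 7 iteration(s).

f(x) = x³ + x - 1
Initial interval: [0.01, 0.79]

Iteration 1:
  c_1 = (0.010000 + 0.790000)/2 = 0.400000
  f(c_1) = f(0.400000) = -0.536000
  f(a) × f(c) ≥ 0, new interval: [0.400000, 0.790000]
Iteration 2:
  c_2 = (0.400000 + 0.790000)/2 = 0.595000
  f(c_2) = f(0.595000) = -0.194355
  f(a) × f(c) ≥ 0, new interval: [0.595000, 0.790000]
Iteration 3:
  c_3 = (0.595000 + 0.790000)/2 = 0.692500
  f(c_3) = f(0.692500) = 0.024593
  f(a) × f(c) < 0, new interval: [0.595000, 0.692500]
Iteration 4:
  c_4 = (0.595000 + 0.692500)/2 = 0.643750
  f(c_4) = f(0.643750) = -0.089471
  f(a) × f(c) ≥ 0, new interval: [0.643750, 0.692500]
Iteration 5:
  c_5 = (0.643750 + 0.692500)/2 = 0.668125
  f(c_5) = f(0.668125) = -0.033630
  f(a) × f(c) ≥ 0, new interval: [0.668125, 0.692500]
Iteration 6:
  c_6 = (0.668125 + 0.692500)/2 = 0.680313
  f(c_6) = f(0.680313) = -0.004822
  f(a) × f(c) ≥ 0, new interval: [0.680313, 0.692500]
Iteration 7:
  c_7 = (0.680313 + 0.692500)/2 = 0.686406
  f(c_7) = f(0.686406) = 0.009809
  f(a) × f(c) < 0, new interval: [0.680313, 0.686406]

After 7 iteration(s), the approximation is c_7 = 0.686406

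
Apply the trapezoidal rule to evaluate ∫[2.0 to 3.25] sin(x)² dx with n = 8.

f(x) = sin(x)²
a = 2.0, b = 3.25, n = 8
h = (b - a)/n = 0.156250

Trapezoidal rule: (h/2)[f(x₀) + 2f(x₁) + 2f(x₂) + ... + f(xₙ)]

x_0 = 2.0000, f(x_0) = 0.826822, coefficient = 1
x_1 = 2.1562, f(x_1) = 0.694658, coefficient = 2
x_2 = 2.3125, f(x_2) = 0.543639, coefficient = 2
x_3 = 2.4688, f(x_3) = 0.388393, coefficient = 2
x_4 = 2.6250, f(x_4) = 0.243957, coefficient = 2
x_5 = 2.7812, f(x_5) = 0.124323, coefficient = 2
x_6 = 2.9375, f(x_6) = 0.041079, coefficient = 2
x_7 = 3.0938, f(x_7) = 0.002287, coefficient = 2
x_8 = 3.2500, f(x_8) = 0.011706, coefficient = 1

I ≈ (0.156250/2) × 4.915200 = 0.384000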